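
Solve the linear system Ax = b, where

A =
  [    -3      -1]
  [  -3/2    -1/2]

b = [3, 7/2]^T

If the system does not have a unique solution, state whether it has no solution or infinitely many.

Row-reduce:
R1 ← R1 / (-3).
R2 ← R2 + 3/2·R1.
Row 2 reduces to 0 = 2, a contradiction. The system is inconsistent.

no solution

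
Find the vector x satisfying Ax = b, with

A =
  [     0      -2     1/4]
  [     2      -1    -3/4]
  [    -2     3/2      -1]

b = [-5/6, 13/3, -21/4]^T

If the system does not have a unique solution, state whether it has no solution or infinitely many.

x_1 = 8/3, x_2 = 1/2, x_3 = 2/3

Row-reduce the augmented matrix:
Swap R1 and R2.
R1 ← R1 / (2).
R3 ← R3 + 2·R1.
R2 ← R2 / (-2).
R1 ← R1 + 1/2·R2.
R3 ← R3 − 1/2·R2.
R3 ← R3 / (-27/16).
R1 ← R1 + 7/16·R3.
R2 ← R2 + 1/8·R3.
Reading off the reduced rows gives x_1 = 8/3, x_2 = 1/2, x_3 = 2/3.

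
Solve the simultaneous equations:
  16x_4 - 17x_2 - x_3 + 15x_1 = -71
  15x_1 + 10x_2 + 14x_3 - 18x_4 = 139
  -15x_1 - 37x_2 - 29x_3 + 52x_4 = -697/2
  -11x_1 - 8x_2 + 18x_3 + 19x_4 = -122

no solution

Row-reduce:
R1 ← R1 / (15).
R2 ← R2 − 15·R1.
R3 ← R3 + 15·R1.
R4 ← R4 + 11·R1.
R2 ← R2 / (27).
R1 ← R1 + 17/15·R2.
R3 ← R3 + 54·R2.
R4 ← R4 + 307/15·R2.
Swap R3 and R4.
R3 ← R3 / (3866/135).
R1 ← R1 − 76/135·R3.
R2 ← R2 − 5/9·R3.
Row 4 reduces to 0 = 1/2, a contradiction. The system is inconsistent.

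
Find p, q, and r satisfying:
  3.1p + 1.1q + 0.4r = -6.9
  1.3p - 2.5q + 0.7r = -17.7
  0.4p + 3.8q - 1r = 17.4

Row-reduce the augmented matrix:
R1 ← R1 / (31/10).
R2 ← R2 − 13/10·R1.
R3 ← R3 − 2/5·R1.
R2 ← R2 / (-459/155).
R1 ← R1 − 11/31·R2.
R3 ← R3 − 567/155·R2.
R3 ← R3 / (-67/170).
R1 ← R1 − 59/306·R3.
R2 ← R2 + 55/306·R3.
Reading off the reduced rows gives p = -4, q = 5, r = 0.

p = -4, q = 5, r = 0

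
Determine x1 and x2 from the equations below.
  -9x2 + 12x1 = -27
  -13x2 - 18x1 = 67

x1 = -3, x2 = -1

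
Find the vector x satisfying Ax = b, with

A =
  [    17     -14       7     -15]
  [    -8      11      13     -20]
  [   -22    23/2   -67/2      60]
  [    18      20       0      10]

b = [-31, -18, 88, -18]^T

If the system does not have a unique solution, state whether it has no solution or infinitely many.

Row-reduce:
R1 ← R1 / (17).
R2 ← R2 + 8·R1.
R3 ← R3 + 22·R1.
R4 ← R4 − 18·R1.
R2 ← R2 / (75/17).
R1 ← R1 + 14/17·R2.
R3 ← R3 + 225/34·R2.
R4 ← R4 − 592/17·R2.
Swap R3 and R4.
R3 ← R3 / (-10202/75).
R1 ← R1 − 259/75·R3.
R2 ← R2 − 277/75·R3.
Row 4 reduces to 0 = -1, a contradiction. The system is inconsistent.

no solution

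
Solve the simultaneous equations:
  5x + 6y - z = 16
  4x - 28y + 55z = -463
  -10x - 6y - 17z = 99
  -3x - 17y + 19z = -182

x = -5, y = 6, z = -5

Row-reduce the augmented matrix:
R1 ← R1 / (5).
R2 ← R2 − 4·R1.
R3 ← R3 + 10·R1.
R4 ← R4 + 3·R1.
R2 ← R2 / (-164/5).
R1 ← R1 − 6/5·R2.
R3 ← R3 − 6·R2.
R4 ← R4 + 67/5·R2.
R3 ← R3 / (-721/82).
R1 ← R1 − 151/82·R3.
R2 ← R2 + 279/164·R3.
R4 ← R4 + 721/164·R3.
R4 reduces to 0 = 0, so the extra equation is consistent.
Reading off the reduced rows gives x = -5, y = 6, z = -5.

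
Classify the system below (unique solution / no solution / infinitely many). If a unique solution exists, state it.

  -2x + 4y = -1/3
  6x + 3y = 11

x = 3/2, y = 2/3

Row-reduce the augmented matrix:
R1 ← R1 / (-2).
R2 ← R2 − 6·R1.
R2 ← R2 / (15).
R1 ← R1 + 2·R2.
Reading off the reduced rows gives x = 3/2, y = 2/3.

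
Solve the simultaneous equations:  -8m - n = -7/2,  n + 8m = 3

Row-reduce:
R1 ← R1 / (-8).
R2 ← R2 − 8·R1.
Row 2 reduces to 0 = -1/2, a contradiction. The system is inconsistent.

no solution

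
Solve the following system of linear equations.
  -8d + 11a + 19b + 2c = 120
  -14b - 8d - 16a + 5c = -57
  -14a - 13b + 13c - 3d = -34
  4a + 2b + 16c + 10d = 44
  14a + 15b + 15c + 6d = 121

Row-reduce:
R1 ← R1 / (11).
R2 ← R2 + 16·R1.
R3 ← R3 + 14·R1.
R4 ← R4 − 4·R1.
R5 ← R5 − 14·R1.
R2 ← R2 / (150/11).
R1 ← R1 − 19/11·R2.
R3 ← R3 − 123/11·R2.
R4 ← R4 + 54/11·R2.
R5 ← R5 + 101/11·R2.
R3 ← R3 / (453/50).
R1 ← R1 + 41/50·R3.
R2 ← R2 − 29/50·R3.
R4 ← R4 − 453/25·R3.
R5 ← R5 − 889/50·R3.
Swap R4 and R5.
R4 ← R4 / (-1255/453).
R1 ← R1 − 917/453·R4.
R2 ← R2 + 737/453·R4.
R3 ← R3 − 146/453·R4.
Row 5 reduces to 0 = -2, a contradiction. The system is inconsistent.

no solution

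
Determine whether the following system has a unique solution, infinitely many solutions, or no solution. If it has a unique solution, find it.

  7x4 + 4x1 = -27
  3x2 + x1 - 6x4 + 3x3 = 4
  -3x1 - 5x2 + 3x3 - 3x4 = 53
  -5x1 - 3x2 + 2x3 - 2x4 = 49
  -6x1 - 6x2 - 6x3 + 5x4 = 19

Row-reduce the augmented matrix:
R1 ← R1 / (4).
R2 ← R2 − 1·R1.
R3 ← R3 + 3·R1.
R4 ← R4 + 5·R1.
R5 ← R5 + 6·R1.
R2 ← R2 / (3).
R3 ← R3 + 5·R2.
R4 ← R4 + 3·R2.
R5 ← R5 + 6·R2.
R3 ← R3 / (8).
R2 ← R2 − 1·R3.
R4 ← R4 − 5·R3.
R4 ← R4 / (17/3).
R1 ← R1 − 7/4·R4.
R2 ← R2 + 5/4·R4.
R3 ← R3 + 4/3·R4.
R5 reduces to 0 = 0, so the extra equation is consistent.
Reading off the reduced rows gives x1 = -5, x2 = -4, x3 = 5, x4 = -1.

x1 = -5, x2 = -4, x3 = 5, x4 = -1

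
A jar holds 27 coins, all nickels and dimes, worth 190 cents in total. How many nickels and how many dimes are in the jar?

nickels: 16, dimes: 11

Let n = nickels, d = dimes.
  n + d = 27
  5n + 10d = 190
Row-reduce the augmented matrix:
R2 ← R2 − 5·R1.
R2 ← R2 / (5).
R1 ← R1 − 1·R2.
Reading off the reduced rows gives n = 16, d = 11.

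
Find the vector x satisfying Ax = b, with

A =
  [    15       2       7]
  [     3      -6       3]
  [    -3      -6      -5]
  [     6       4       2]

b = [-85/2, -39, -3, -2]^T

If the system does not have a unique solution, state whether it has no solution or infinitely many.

no solution

Row-reduce:
R1 ← R1 / (15).
R2 ← R2 − 3·R1.
R3 ← R3 + 3·R1.
R4 ← R4 − 6·R1.
R2 ← R2 / (-32/5).
R1 ← R1 − 2/15·R2.
R3 ← R3 + 28/5·R2.
R4 ← R4 − 16/5·R2.
R3 ← R3 / (-5).
R1 ← R1 − 1/2·R3.
R2 ← R2 + 1/4·R3.
Row 4 reduces to 0 = -1/4, a contradiction. The system is inconsistent.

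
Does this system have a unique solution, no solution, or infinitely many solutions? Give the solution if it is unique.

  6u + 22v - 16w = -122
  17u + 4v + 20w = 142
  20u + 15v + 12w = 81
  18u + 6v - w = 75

u = 6, v = -5, w = 3

Row-reduce the augmented matrix:
R1 ← R1 / (6).
R2 ← R2 − 17·R1.
R3 ← R3 − 20·R1.
R4 ← R4 − 18·R1.
R2 ← R2 / (-175/3).
R1 ← R1 − 11/3·R2.
R3 ← R3 + 175/3·R2.
R4 ← R4 + 60·R2.
Swap R3 and R4.
R3 ← R3 / (-101/5).
R1 ← R1 − 36/25·R3.
R2 ← R2 + 28/25·R3.
R4 reduces to 0 = 0, so the extra equation is consistent.
Reading off the reduced rows gives u = 6, v = -5, w = 3.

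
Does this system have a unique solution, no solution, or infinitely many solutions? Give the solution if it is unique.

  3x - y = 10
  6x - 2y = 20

infinitely many solutions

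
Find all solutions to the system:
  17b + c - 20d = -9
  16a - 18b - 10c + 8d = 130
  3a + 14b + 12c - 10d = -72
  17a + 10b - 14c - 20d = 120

a = 2, b = -5, c = -4, d = -4

Row-reduce the augmented matrix:
Swap R1 and R2.
R1 ← R1 / (16).
R3 ← R3 − 3·R1.
R4 ← R4 − 17·R1.
R2 ← R2 / (17).
R1 ← R1 + 9/8·R2.
R3 ← R3 − 139/8·R2.
R4 ← R4 − 233/8·R2.
R3 ← R3 / (437/34).
R1 ← R1 + 19/34·R3.
R2 ← R2 − 1/17·R3.
R4 ← R4 + 173/34·R3.
R4 ← R4 / (214/23).
R1 ← R1 + 10/23·R4.
R2 ← R2 + 28/23·R4.
R3 ← R3 − 16/23·R4.
Reading off the reduced rows gives a = 2, b = -5, c = -4, d = -4.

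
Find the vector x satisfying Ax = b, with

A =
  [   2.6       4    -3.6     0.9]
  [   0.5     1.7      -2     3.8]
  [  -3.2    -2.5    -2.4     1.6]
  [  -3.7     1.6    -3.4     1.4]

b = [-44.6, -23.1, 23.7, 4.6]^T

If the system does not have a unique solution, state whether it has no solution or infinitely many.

Row-reduce the augmented matrix:
R1 ← R1 / (13/5).
R2 ← R2 − 1/2·R1.
R3 ← R3 + 16/5·R1.
R4 ← R4 + 37/10·R1.
R2 ← R2 / (121/130).
R1 ← R1 − 20/13·R2.
R3 ← R3 − 63/26·R2.
R4 ← R4 − 474/65·R2.
R3 ← R3 / (-2073/605).
R1 ← R1 − 94/121·R3.
R2 ← R2 + 170/121·R3.
R4 ← R4 − 1042/605·R3.
R4 ← R4 / (-1207321/41460).
R1 ← R1 + 14875/2073·R4.
R2 ← R2 − 13802/2073·R4.
R3 ← R3 − 16297/8292·R4.
Reading off the reduced rows gives x_1 = -6, x_2 = -5, x_3 = 2, x_4 = -2.

x_1 = -6, x_2 = -5, x_3 = 2, x_4 = -2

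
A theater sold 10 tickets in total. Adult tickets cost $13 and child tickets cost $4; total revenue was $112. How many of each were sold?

adult tickets: 8, child tickets: 2

Let a = adult tickets, c = child tickets.
  a + c = 10
  13a + 4c = 112
Row-reduce the augmented matrix:
R2 ← R2 − 13·R1.
R2 ← R2 / (-9).
R1 ← R1 − 1·R2.
Reading off the reduced rows gives a = 8, c = 2.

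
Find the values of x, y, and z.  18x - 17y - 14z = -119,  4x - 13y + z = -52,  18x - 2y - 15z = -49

Row-reduce the augmented matrix:
R1 ← R1 / (18).
R2 ← R2 − 4·R1.
R3 ← R3 − 18·R1.
R2 ← R2 / (-83/9).
R1 ← R1 + 17/18·R2.
R3 ← R3 − 15·R2.
R3 ← R3 / (472/83).
R1 ← R1 + 199/166·R3.
R2 ← R2 + 37/83·R3.
Reading off the reduced rows gives x = 2, y = 5, z = 5.

x = 2, y = 5, z = 5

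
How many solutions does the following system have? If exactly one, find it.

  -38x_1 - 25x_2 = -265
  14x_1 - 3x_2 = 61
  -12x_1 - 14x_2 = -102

Row-reduce the augmented matrix:
R1 ← R1 / (-38).
R2 ← R2 − 14·R1.
R3 ← R3 + 12·R1.
R2 ← R2 / (-232/19).
R1 ← R1 − 25/38·R2.
R3 ← R3 + 116/19·R2.
R3 reduces to 0 = 0, so the extra equation is consistent.
Reading off the reduced rows gives x_1 = 5, x_2 = 3.

x_1 = 5, x_2 = 3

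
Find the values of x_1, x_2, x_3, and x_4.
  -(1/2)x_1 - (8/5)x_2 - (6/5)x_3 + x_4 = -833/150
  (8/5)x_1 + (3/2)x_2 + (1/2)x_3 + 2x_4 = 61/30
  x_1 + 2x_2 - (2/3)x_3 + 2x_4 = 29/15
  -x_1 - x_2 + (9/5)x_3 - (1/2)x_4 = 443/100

x_1 = -8/3, x_2 = 8/3, x_3 = 13/5, x_4 = 1/2

Row-reduce the augmented matrix:
R1 ← R1 / (-1/2).
R2 ← R2 − 8/5·R1.
R3 ← R3 − 1·R1.
R4 ← R4 + 1·R1.
R2 ← R2 / (-181/50).
R1 ← R1 − 16/5·R2.
R3 ← R3 + 6/5·R2.
R4 ← R4 − 11/5·R2.
R3 ← R3 / (-1064/543).
R1 ← R1 + 100/181·R3.
R2 ← R2 − 167/181·R3.
R4 ← R4 − 1964/905·R3.
R4 ← R4 / (4231/1330).
R1 ← R1 − 260/133·R4.
R2 ← R2 + 97/266·R4.
R3 ← R3 + 309/266·R4.
Reading off the reduced rows gives x_1 = -8/3, x_2 = 8/3, x_3 = 13/5, x_4 = 1/2.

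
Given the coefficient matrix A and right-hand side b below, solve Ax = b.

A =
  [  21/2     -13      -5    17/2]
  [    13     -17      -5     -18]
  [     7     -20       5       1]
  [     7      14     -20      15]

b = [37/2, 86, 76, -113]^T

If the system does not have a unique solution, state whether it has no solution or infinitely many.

Row-reduce:
R1 ← R1 / (21/2).
R2 ← R2 − 13·R1.
R3 ← R3 − 7·R1.
R4 ← R4 − 7·R1.
R2 ← R2 / (-19/21).
R1 ← R1 + 26/21·R2.
R3 ← R3 + 34/3·R2.
R4 ← R4 − 68/3·R2.
R3 ← R3 / (-125/19).
R1 ← R1 + 40/19·R3.
R2 ← R2 + 25/19·R3.
R4 ← R4 − 250/19·R3.
Row 4 reduces to 0 = 2, a contradiction. The system is inconsistent.

no solution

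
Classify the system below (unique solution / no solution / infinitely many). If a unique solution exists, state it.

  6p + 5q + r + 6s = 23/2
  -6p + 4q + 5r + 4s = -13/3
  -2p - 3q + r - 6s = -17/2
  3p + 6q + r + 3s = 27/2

p = 1/2, q = 5/2, r = -2, s = -1/3

Row-reduce the augmented matrix:
R1 ← R1 / (6).
R2 ← R2 + 6·R1.
R3 ← R3 + 2·R1.
R4 ← R4 − 3·R1.
R2 ← R2 / (9).
R1 ← R1 − 5/6·R2.
R3 ← R3 + 4/3·R2.
R4 ← R4 − 7/2·R2.
R3 ← R3 / (20/9).
R1 ← R1 + 7/18·R3.
R2 ← R2 − 2/3·R3.
R4 ← R4 + 11/6·R3.
R4 ← R4 / (-179/30).
R1 ← R1 + 11/30·R4.
R2 ← R2 − 28/15·R4.
R3 ← R3 + 17/15·R4.
Reading off the reduced rows gives p = 1/2, q = 5/2, r = -2, s = -1/3.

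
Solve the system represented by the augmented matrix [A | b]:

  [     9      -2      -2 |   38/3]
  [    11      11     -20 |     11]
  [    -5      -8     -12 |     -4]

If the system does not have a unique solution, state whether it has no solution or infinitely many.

x_1 = 4/3, x_2 = -1/3, x_3 = 0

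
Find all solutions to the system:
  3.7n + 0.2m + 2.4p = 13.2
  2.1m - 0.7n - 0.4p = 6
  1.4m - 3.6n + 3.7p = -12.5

m = 4, n = 4, p = -1

Row-reduce the augmented matrix:
R1 ← R1 / (1/5).
R2 ← R2 − 21/10·R1.
R3 ← R3 − 7/5·R1.
R2 ← R2 / (-791/20).
R1 ← R1 − 37/2·R2.
R3 ← R3 + 59/2·R2.
R3 ← R3 / (47419/7910).
R1 ← R1 − 20/791·R3.
R2 ← R2 − 512/791·R3.
Reading off the reduced rows gives m = 4, n = 4, p = -1.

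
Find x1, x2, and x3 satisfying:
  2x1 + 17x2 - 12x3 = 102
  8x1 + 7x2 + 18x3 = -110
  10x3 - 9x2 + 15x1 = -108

x1 = -2, x2 = 2, x3 = -6

Row-reduce the augmented matrix:
R1 ← R1 / (2).
R2 ← R2 − 8·R1.
R3 ← R3 − 15·R1.
R2 ← R2 / (-61).
R1 ← R1 − 17/2·R2.
R3 ← R3 + 273/2·R2.
R3 ← R3 / (-2909/61).
R1 ← R1 − 195/61·R3.
R2 ← R2 + 66/61·R3.
Reading off the reduced rows gives x1 = -2, x2 = 2, x3 = -6.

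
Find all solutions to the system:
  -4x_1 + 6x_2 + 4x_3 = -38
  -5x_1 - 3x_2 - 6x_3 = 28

Row-reduce:
R1 ← R1 / (-4).
R2 ← R2 + 5·R1.
R2 ← R2 / (-21/2).
R1 ← R1 + 3/2·R2.
Rank is 2 with 3 unknowns, leaving x_3 free.

infinitely many solutions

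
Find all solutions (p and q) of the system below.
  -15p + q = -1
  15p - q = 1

infinitely many solutions

Row-reduce:
R1 ← R1 / (-15).
R2 ← R2 − 15·R1.
Rank is 1 with 2 unknowns, leaving q free.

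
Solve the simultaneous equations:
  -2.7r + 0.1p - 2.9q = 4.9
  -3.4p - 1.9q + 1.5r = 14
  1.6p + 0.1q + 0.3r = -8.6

Row-reduce the augmented matrix:
R1 ← R1 / (1/10).
R2 ← R2 + 17/5·R1.
R3 ← R3 − 8/5·R1.
R2 ← R2 / (-201/2).
R1 ← R1 + 29·R2.
R3 ← R3 − 93/2·R2.
R3 ← R3 / (576/335).
R1 ← R1 + 316/335·R3.
R2 ← R2 − 301/335·R3.
Reading off the reduced rows gives p = -5, q = 0, r = -2.

p = -5, q = 0, r = -2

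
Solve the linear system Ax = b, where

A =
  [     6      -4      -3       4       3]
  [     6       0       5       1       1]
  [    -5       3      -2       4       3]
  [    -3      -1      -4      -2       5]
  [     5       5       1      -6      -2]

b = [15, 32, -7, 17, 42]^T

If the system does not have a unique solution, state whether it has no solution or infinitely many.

x_1 = 4, x_2 = 3, x_3 = 1, x_4 = -3, x_5 = 6

Row-reduce the augmented matrix:
R1 ← R1 / (6).
R2 ← R2 − 6·R1.
R3 ← R3 + 5·R1.
R4 ← R4 + 3·R1.
R5 ← R5 − 5·R1.
R2 ← R2 / (4).
R1 ← R1 + 2/3·R2.
R3 ← R3 + 1/3·R2.
R4 ← R4 + 3·R2.
R5 ← R5 − 25/3·R2.
R3 ← R3 / (-23/6).
R1 ← R1 − 5/6·R3.
R2 ← R2 − 2·R3.
R4 ← R4 − 1/2·R3.
R5 ← R5 + 79/6·R3.
R4 ← R4 / (-61/46).
R1 ← R1 − 157/92·R4.
R2 ← R2 − 271/92·R4.
R3 ← R3 + 85/46·R4.
R5 ← R5 + 1261/46·R4.
R5 ← R5 / (-8320/61).
R1 ← R1 − 528/61·R5.
R2 ← R2 − 911/61·R5.
R3 ← R3 + 569/61·R5.
R4 ← R4 + 262/61·R5.
Reading off the reduced rows gives x_1 = 4, x_2 = 3, x_3 = 1, x_4 = -3, x_5 = 6.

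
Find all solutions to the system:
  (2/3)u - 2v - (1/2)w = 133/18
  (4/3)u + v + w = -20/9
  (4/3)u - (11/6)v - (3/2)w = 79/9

u = 4/3, v = -3, w = -1

Row-reduce the augmented matrix:
R1 ← R1 / (2/3).
R2 ← R2 − 4/3·R1.
R3 ← R3 − 4/3·R1.
R2 ← R2 / (5).
R1 ← R1 + 3·R2.
R3 ← R3 − 13/6·R2.
R3 ← R3 / (-41/30).
R1 ← R1 − 9/20·R3.
R2 ← R2 − 2/5·R3.
Reading off the reduced rows gives u = 4/3, v = -3, w = -1.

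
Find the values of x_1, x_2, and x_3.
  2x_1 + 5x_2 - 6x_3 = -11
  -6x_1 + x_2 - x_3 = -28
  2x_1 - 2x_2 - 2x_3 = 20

x_1 = 4, x_2 = -5, x_3 = -1

Row-reduce the augmented matrix:
R1 ← R1 / (2).
R2 ← R2 + 6·R1.
R3 ← R3 − 2·R1.
R2 ← R2 / (16).
R1 ← R1 − 5/2·R2.
R3 ← R3 + 7·R2.
R3 ← R3 / (-69/16).
R1 ← R1 + 1/32·R3.
R2 ← R2 + 19/16·R3.
Reading off the reduced rows gives x_1 = 4, x_2 = -5, x_3 = -1.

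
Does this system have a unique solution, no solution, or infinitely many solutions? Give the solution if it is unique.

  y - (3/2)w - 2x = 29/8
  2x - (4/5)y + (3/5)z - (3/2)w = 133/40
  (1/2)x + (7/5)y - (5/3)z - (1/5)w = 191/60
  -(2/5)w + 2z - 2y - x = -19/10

x = 0, y = -1/2, z = -2, w = -11/4

Row-reduce the augmented matrix:
R1 ← R1 / (-2).
R2 ← R2 − 2·R1.
R3 ← R3 − 1/2·R1.
R4 ← R4 + 1·R1.
R2 ← R2 / (1/5).
R1 ← R1 + 1/2·R2.
R3 ← R3 − 33/20·R2.
R4 ← R4 + 5/2·R2.
R3 ← R3 / (-397/60).
R1 ← R1 − 3/2·R3.
R2 ← R2 − 3·R3.
R4 ← R4 − 19/2·R3.
R4 ← R4 / (-4844/1985).
R1 ← R1 + 504/397·R4.
R2 ← R2 + 3207/794·R4.
R3 ← R3 + 2901/794·R4.
Reading off the reduced rows gives x = 0, y = -1/2, z = -2, w = -11/4.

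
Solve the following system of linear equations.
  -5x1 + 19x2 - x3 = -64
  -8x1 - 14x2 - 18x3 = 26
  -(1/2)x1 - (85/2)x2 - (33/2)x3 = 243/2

no solution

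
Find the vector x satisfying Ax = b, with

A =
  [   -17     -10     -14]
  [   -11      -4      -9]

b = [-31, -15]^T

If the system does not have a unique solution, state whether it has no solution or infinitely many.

infinitely many solutions

Row-reduce:
R1 ← R1 / (-17).
R2 ← R2 + 11·R1.
R2 ← R2 / (42/17).
R1 ← R1 − 10/17·R2.
Rank is 2 with 3 unknowns, leaving x_3 free.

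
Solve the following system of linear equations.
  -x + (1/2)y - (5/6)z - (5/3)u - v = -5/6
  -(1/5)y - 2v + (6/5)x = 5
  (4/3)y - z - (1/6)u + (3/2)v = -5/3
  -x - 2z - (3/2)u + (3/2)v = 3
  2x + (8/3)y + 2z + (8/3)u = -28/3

infinitely many solutions

Row-reduce:
R1 ← R1 / (-1).
R2 ← R2 − 6/5·R1.
R4 ← R4 + 1·R1.
R5 ← R5 − 2·R1.
R2 ← R2 / (2/5).
R1 ← R1 + 1/2·R2.
R3 ← R3 − 4/3·R2.
R4 ← R4 + 1/2·R2.
R5 ← R5 − 11/3·R2.
R3 ← R3 / (7/3).
R1 ← R1 + 5/12·R3.
R2 ← R2 + 5/2·R3.
R4 ← R4 + 29/12·R3.
R5 ← R5 − 19/2·R3.
R4 ← R4 / (739/168).
R1 ← R1 − 55/168·R4.
R2 ← R2 − 55/28·R4.
R3 ← R3 − 39/14·R4.
R5 ← R5 + 739/84·R4.
Rank is 4 with 5 unknowns, leaving v free.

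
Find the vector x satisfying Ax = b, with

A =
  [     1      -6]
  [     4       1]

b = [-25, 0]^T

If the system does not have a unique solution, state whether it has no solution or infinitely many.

x_1 = -1, x_2 = 4

From equation 1: x_1 = -25 + 6·x_2.
Substitute into equation 2 and solve: x_2 = 4.
Then x_1 = -1.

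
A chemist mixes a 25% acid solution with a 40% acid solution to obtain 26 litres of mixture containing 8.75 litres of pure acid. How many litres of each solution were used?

Let a = litres of solution A, b = litres of solution B.
  a + b = 26
  (1/4)a + (2/5)b = 35/4
From equation 1: a = 26 − b.
Substitute into equation 2 and solve: b = 15.
Then a = 11.

litres of solution A: 11, litres of solution B: 15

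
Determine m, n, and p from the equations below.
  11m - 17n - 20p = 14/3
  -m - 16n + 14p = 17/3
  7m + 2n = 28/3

Row-reduce the augmented matrix:
R1 ← R1 / (11).
R2 ← R2 + 1·R1.
R3 ← R3 − 7·R1.
R2 ← R2 / (-193/11).
R1 ← R1 + 17/11·R2.
R3 ← R3 − 141/11·R2.
R3 ← R3 / (4174/193).
R1 ← R1 + 558/193·R3.
R2 ← R2 + 134/193·R3.
Reading off the reduced rows gives m = 4/3, n = 0, p = 1/2.

m = 4/3, n = 0, p = 1/2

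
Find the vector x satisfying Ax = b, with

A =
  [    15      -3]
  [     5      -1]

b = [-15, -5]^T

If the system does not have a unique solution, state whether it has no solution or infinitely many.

infinitely many solutions

Row-reduce:
R1 ← R1 / (15).
R2 ← R2 − 5·R1.
Rank is 1 with 2 unknowns, leaving x_2 free.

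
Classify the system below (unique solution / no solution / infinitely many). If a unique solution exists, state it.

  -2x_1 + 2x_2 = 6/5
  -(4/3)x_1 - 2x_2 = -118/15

Row-reduce the augmented matrix:
R1 ← R1 / (-2).
R2 ← R2 + 4/3·R1.
R2 ← R2 / (-10/3).
R1 ← R1 + 1·R2.
Reading off the reduced rows gives x_1 = 2, x_2 = 13/5.

x_1 = 2, x_2 = 13/5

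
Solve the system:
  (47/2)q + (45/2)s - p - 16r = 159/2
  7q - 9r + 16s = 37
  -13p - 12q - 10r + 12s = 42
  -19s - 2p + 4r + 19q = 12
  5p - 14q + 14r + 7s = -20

no solution

Row-reduce:
R1 ← R1 / (-1).
R3 ← R3 + 13·R1.
R4 ← R4 + 2·R1.
R5 ← R5 − 5·R1.
R2 ← R2 / (7).
R1 ← R1 + 47/2·R2.
R3 ← R3 + 635/2·R2.
R4 ← R4 + 28·R2.
R5 ← R5 − 207/2·R2.
R3 ← R3 / (-2943/14).
R1 ← R1 + 199/14·R3.
R2 ← R2 + 9/7·R3.
R5 ← R5 − 939/14·R3.
Swap R4 and R5.
R4 ← R4 / (24505/981).
R1 ← R1 − 3266/2943·R4.
R2 ← R2 + 143/327·R4.
R3 ← R3 + 6233/2943·R4.
Row 5 reduces to 0 = 1, a contradiction. The system is inconsistent.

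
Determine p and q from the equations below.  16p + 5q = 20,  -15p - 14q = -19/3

Row-reduce the augmented matrix:
R1 ← R1 / (16).
R2 ← R2 + 15·R1.
R2 ← R2 / (-149/16).
R1 ← R1 − 5/16·R2.
Reading off the reduced rows gives p = 5/3, q = -4/3.

p = 5/3, q = -4/3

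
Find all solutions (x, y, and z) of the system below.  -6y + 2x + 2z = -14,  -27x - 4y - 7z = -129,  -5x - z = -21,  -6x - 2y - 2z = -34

Row-reduce:
R1 ← R1 / (2).
R2 ← R2 + 27·R1.
R3 ← R3 + 5·R1.
R4 ← R4 + 6·R1.
R2 ← R2 / (-85).
R1 ← R1 + 3·R2.
R3 ← R3 + 15·R2.
R4 ← R4 + 20·R2.
R3 ← R3 / (8/17).
R1 ← R1 − 5/17·R3.
R2 ← R2 + 4/17·R3.
R4 ← R4 + 12/17·R3.
Row 4 reduces to 0 = -1, a contradiction. The system is inconsistent.

no solution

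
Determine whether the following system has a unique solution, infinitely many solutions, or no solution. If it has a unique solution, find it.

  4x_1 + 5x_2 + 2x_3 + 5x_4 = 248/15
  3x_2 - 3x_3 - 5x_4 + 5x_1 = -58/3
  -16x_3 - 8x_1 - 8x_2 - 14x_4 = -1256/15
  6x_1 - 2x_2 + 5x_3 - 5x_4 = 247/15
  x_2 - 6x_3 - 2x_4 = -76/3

x_1 = 9/5, x_2 = -2, x_3 = 3, x_4 = 8/3

Row-reduce the augmented matrix:
R1 ← R1 / (4).
R2 ← R2 − 5·R1.
R3 ← R3 + 8·R1.
R4 ← R4 − 6·R1.
R2 ← R2 / (-13/4).
R1 ← R1 − 5/4·R2.
R3 ← R3 − 2·R2.
R4 ← R4 + 19/2·R2.
R5 ← R5 − 1·R2.
R3 ← R3 / (-200/13).
R1 ← R1 + 21/13·R3.
R2 ← R2 − 22/13·R3.
R4 ← R4 − 235/13·R3.
R5 ← R5 + 100/13·R3.
R4 ← R4 / (151/20).
R1 ← R1 + 193/100·R4.
R2 ← R2 − 113/50·R4.
R3 ← R3 − 71/100·R4.
R5 reduces to 0 = 0, so the extra equation is consistent.
Reading off the reduced rows gives x_1 = 9/5, x_2 = -2, x_3 = 3, x_4 = 8/3.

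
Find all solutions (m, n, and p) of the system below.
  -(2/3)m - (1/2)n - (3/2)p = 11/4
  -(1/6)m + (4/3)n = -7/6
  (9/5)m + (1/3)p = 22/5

m = 3, n = -1/2, p = -3

Row-reduce the augmented matrix:
R1 ← R1 / (-2/3).
R2 ← R2 + 1/6·R1.
R3 ← R3 − 9/5·R1.
R2 ← R2 / (35/24).
R1 ← R1 − 3/4·R2.
R3 ← R3 + 27/20·R2.
R3 ← R3 / (-1769/525).
R1 ← R1 − 72/35·R3.
R2 ← R2 − 9/35·R3.
Reading off the reduced rows gives m = 3, n = -1/2, p = -3.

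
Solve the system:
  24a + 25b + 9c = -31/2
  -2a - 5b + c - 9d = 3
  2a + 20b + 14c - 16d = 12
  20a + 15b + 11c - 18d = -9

Row-reduce:
R1 ← R1 / (24).
R2 ← R2 + 2·R1.
R3 ← R3 − 2·R1.
R4 ← R4 − 20·R1.
R2 ← R2 / (-35/12).
R1 ← R1 − 25/24·R2.
R3 ← R3 − 215/12·R2.
R4 ← R4 + 35/6·R2.
R3 ← R3 / (24).
R1 ← R1 − 1·R3.
R2 ← R2 + 3/5·R3.
Row 4 reduces to 0 = 1/2, a contradiction. The system is inconsistent.

no solution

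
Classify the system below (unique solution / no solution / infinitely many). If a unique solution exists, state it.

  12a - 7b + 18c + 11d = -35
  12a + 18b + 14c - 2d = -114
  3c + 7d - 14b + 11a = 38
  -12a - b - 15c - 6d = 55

a = 0, b = -1, c = -6, d = 6

Row-reduce the augmented matrix:
R1 ← R1 / (12).
R2 ← R2 − 12·R1.
R3 ← R3 − 11·R1.
R4 ← R4 + 12·R1.
R2 ← R2 / (25).
R1 ← R1 + 7/12·R2.
R3 ← R3 + 91/12·R2.
R4 ← R4 + 8·R2.
R3 ← R3 / (-2207/150).
R1 ← R1 − 211/150·R3.
R2 ← R2 + 4/25·R3.
R4 ← R4 − 43/25·R3.
R4 ← R4 / (41/2207).
R1 ← R1 + 129/2207·R4.
R2 ← R2 + 979/2207·R4.
R3 ← R3 − 1054/2207·R4.
Reading off the reduced rows gives a = 0, b = -1, c = -6, d = 6.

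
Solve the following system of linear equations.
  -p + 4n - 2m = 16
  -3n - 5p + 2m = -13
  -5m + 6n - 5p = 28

m = -2, n = 3, p = 0

Row-reduce the augmented matrix:
R1 ← R1 / (-2).
R2 ← R2 − 2·R1.
R3 ← R3 + 5·R1.
R1 ← R1 + 2·R2.
R3 ← R3 + 4·R2.
R3 ← R3 / (-53/2).
R1 ← R1 + 23/2·R3.
R2 ← R2 + 6·R3.
Reading off the reduced rows gives m = -2, n = 3, p = 0.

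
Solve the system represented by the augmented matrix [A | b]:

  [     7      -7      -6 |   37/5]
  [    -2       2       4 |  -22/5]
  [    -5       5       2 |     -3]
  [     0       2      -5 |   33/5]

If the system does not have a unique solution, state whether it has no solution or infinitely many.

Row-reduce the augmented matrix:
R1 ← R1 / (7).
R2 ← R2 + 2·R1.
R3 ← R3 + 5·R1.
Swap R2 and R4.
R2 ← R2 / (2).
R1 ← R1 + 1·R2.
R3 ← R3 / (-16/7).
R1 ← R1 + 47/14·R3.
R2 ← R2 + 5/2·R3.
R4 ← R4 − 16/7·R3.
R4 reduces to 0 = 0, so the extra equation is consistent.
Reading off the reduced rows gives x_1 = 1, x_2 = 4/5, x_3 = -1.

x_1 = 1, x_2 = 4/5, x_3 = -1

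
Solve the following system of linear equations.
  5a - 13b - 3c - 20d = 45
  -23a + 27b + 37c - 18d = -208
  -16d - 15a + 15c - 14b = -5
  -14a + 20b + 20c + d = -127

Row-reduce:
R1 ← R1 / (5).
R2 ← R2 + 23·R1.
R3 ← R3 + 15·R1.
R4 ← R4 + 14·R1.
R2 ← R2 / (-164/5).
R1 ← R1 + 13/5·R2.
R3 ← R3 + 53·R2.
R4 ← R4 + 82/5·R2.
R3 ← R3 / (-1291/41).
R1 ← R1 + 100/41·R3.
R2 ← R2 + 29/41·R3.
Row 4 reduces to 0 = -1/2, a contradiction. The system is inconsistent.

no solution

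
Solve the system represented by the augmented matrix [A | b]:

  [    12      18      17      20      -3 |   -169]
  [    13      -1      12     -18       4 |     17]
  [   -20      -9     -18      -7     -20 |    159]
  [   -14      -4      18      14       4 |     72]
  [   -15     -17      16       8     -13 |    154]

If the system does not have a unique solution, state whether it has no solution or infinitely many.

x_1 = -6, x_2 = -3, x_3 = 2, x_4 = -4, x_5 = -1

Row-reduce the augmented matrix:
R1 ← R1 / (12).
R2 ← R2 − 13·R1.
R3 ← R3 + 20·R1.
R4 ← R4 + 14·R1.
R5 ← R5 + 15·R1.
R2 ← R2 / (-41/2).
R1 ← R1 − 3/2·R2.
R3 ← R3 − 21·R2.
R4 ← R4 − 17·R2.
R5 ← R5 − 11/2·R2.
R3 ← R3 / (925/246).
R1 ← R1 − 233/246·R3.
R2 ← R2 − 77/246·R3.
R4 ← R4 − 1333/41·R3.
R5 ← R5 − 4370/123·R3.
R4 ← R4 / (118484/925).
R1 ← R1 − 2189/925·R4.
R2 ← R2 − 2891/925·R4.
R3 ← R3 + 3518/925·R4.
R5 ← R5 − 29134/185·R4.
R5 ← R5 / (-1290842/29621).
R1 ← R1 − 105421/59242·R5.
R2 ← R2 + 163341/59242·R5.
R3 ← R3 − 930/29621·R5.
R4 ← R4 − 73287/59242·R5.
Reading off the reduced rows gives x_1 = -6, x_2 = -3, x_3 = 2, x_4 = -4, x_5 = -1.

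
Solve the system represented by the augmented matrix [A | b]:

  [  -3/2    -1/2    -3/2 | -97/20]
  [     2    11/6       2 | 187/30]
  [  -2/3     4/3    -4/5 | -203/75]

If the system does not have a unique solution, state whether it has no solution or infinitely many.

x_1 = 3/2, x_2 = -1/5, x_3 = 9/5

Row-reduce the augmented matrix:
R1 ← R1 / (-3/2).
R2 ← R2 − 2·R1.
R3 ← R3 + 2/3·R1.
R2 ← R2 / (7/6).
R1 ← R1 − 1/3·R2.
R3 ← R3 − 14/9·R2.
R3 ← R3 / (-2/15).
R1 ← R1 − 1·R3.
Reading off the reduced rows gives x_1 = 3/2, x_2 = -1/5, x_3 = 9/5.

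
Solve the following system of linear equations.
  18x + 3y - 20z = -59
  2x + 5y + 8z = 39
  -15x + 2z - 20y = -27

x = 1, y = 1, z = 4

Row-reduce the augmented matrix:
R1 ← R1 / (18).
R2 ← R2 − 2·R1.
R3 ← R3 + 15·R1.
R2 ← R2 / (14/3).
R1 ← R1 − 1/6·R2.
R3 ← R3 + 35/2·R2.
R3 ← R3 / (71/3).
R1 ← R1 + 31/21·R3.
R2 ← R2 − 46/21·R3.
Reading off the reduced rows gives x = 1, y = 1, z = 4.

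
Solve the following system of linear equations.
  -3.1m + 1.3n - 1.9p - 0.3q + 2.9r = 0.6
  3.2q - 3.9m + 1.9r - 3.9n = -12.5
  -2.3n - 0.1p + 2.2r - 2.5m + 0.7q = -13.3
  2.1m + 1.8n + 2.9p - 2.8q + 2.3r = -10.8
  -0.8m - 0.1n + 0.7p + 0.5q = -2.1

m = 2, n = 4, p = -3, q = 4, r = -1

Row-reduce the augmented matrix:
R1 ← R1 / (-31/10).
R2 ← R2 + 39/10·R1.
R3 ← R3 + 5/2·R1.
R4 ← R4 − 21/10·R1.
R5 ← R5 + 4/5·R1.
R2 ← R2 / (-858/155).
R1 ← R1 + 13/31·R2.
R3 ← R3 + 519/155·R2.
R4 ← R4 − 831/310·R2.
R5 ← R5 + 27/62·R2.
R3 ← R3 / (-3/220).
R1 ← R1 − 19/44·R3.
R2 ← R2 + 19/44·R3.
R4 ← R4 − 1219/440·R3.
R5 ← R5 − 441/440·R3.
R4 ← R4 / (-32441/130).
R1 ← R1 + 1516/39·R4.
R2 ← R2 − 1484/39·R4.
R3 ← R3 − 1165/13·R4.
R5 ← R5 + 5819/65·R4.
R5 ← R5 / (-165009/129764).
R1 ← R1 + 256465/194646·R5.
R2 ← R2 − 39971/194646·R5.
R3 ← R3 − 57371/64882·R5.
R4 ← R4 + 49427/64882·R5.
Reading off the reduced rows gives m = 2, n = 4, p = -3, q = 4, r = -1.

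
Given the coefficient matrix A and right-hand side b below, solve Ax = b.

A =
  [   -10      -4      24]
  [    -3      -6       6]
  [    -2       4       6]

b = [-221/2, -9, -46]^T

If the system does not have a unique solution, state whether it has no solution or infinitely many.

Row-reduce:
R1 ← R1 / (-10).
R2 ← R2 + 3·R1.
R3 ← R3 + 2·R1.
R2 ← R2 / (-24/5).
R1 ← R1 − 2/5·R2.
R3 ← R3 − 24/5·R2.
Row 3 reduces to 0 = 1/4, a contradiction. The system is inconsistent.

no solution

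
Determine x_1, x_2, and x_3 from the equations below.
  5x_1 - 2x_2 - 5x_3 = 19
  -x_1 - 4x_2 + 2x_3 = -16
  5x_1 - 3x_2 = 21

Row-reduce the augmented matrix:
R1 ← R1 / (5).
R2 ← R2 + 1·R1.
R3 ← R3 − 5·R1.
R2 ← R2 / (-22/5).
R1 ← R1 + 2/5·R2.
R3 ← R3 + 1·R2.
R3 ← R3 / (105/22).
R1 ← R1 + 12/11·R3.
R2 ← R2 + 5/22·R3.
Reading off the reduced rows gives x_1 = 6, x_2 = 3, x_3 = 1.

x_1 = 6, x_2 = 3, x_3 = 1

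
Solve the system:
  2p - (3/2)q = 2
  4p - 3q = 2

no solution

Row-reduce:
R1 ← R1 / (2).
R2 ← R2 − 4·R1.
Row 2 reduces to 0 = -2, a contradiction. The system is inconsistent.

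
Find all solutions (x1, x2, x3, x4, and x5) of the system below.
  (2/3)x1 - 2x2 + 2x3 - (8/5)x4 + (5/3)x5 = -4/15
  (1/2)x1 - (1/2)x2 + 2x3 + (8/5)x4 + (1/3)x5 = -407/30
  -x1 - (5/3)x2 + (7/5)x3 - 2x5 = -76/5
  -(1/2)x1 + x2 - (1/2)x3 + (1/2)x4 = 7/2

infinitely many solutions

Row-reduce:
R1 ← R1 / (2/3).
R2 ← R2 − 1/2·R1.
R3 ← R3 + 1·R1.
R4 ← R4 + 1/2·R1.
R1 ← R1 + 3·R2.
R3 ← R3 + 14/3·R2.
R4 ← R4 + 1/2·R2.
R3 ← R3 / (101/15).
R1 ← R1 − 9/2·R3.
R2 ← R2 − 1/2·R3.
R4 ← R4 − 5/4·R3.
R4 ← R4 / (-1293/1010).
R1 ← R1 + 114/101·R4.
R2 ← R2 − 1014/505·R4.
R3 ← R3 − 160/101·R4.
Rank is 4 with 5 unknowns, leaving x5 free.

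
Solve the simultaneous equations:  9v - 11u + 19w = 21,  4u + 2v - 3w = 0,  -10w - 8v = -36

Row-reduce the augmented matrix:
R1 ← R1 / (-11).
R2 ← R2 − 4·R1.
R2 ← R2 / (58/11).
R1 ← R1 + 9/11·R2.
R3 ← R3 + 8·R2.
R3 ← R3 / (-118/29).
R1 ← R1 + 65/58·R3.
R2 ← R2 − 43/58·R3.
Reading off the reduced rows gives u = 6, v = -3, w = 6.

u = 6, v = -3, w = 6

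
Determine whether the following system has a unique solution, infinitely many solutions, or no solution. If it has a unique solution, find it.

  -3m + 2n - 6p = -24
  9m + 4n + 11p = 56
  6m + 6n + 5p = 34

no solution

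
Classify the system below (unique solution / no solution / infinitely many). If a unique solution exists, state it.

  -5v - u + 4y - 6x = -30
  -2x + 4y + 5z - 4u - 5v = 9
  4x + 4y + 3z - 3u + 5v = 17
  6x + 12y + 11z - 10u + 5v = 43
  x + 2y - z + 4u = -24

infinitely many solutions

Row-reduce:
R1 ← R1 / (-6).
R2 ← R2 + 2·R1.
R3 ← R3 − 4·R1.
R4 ← R4 − 6·R1.
R5 ← R5 − 1·R1.
R2 ← R2 / (8/3).
R1 ← R1 + 2/3·R2.
R3 ← R3 − 20/3·R2.
R4 ← R4 − 16·R2.
R5 ← R5 − 8/3·R2.
R3 ← R3 / (-19/2).
R1 ← R1 − 5/4·R3.
R2 ← R2 − 15/8·R3.
R4 ← R4 + 19·R3.
R5 ← R5 + 6·R3.
Swap R4 and R5.
R4 ← R4 / (153/38).
R1 ← R1 + 1/38·R4.
R2 ← R2 + 11/38·R4.
R3 ← R3 + 11/19·R4.
Rank is 4 with 5 unknowns, leaving v free.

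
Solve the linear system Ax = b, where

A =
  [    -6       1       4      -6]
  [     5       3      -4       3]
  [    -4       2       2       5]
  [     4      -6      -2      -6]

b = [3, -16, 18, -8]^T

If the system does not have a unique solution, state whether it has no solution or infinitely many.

x_1 = -5, x_2 = -3, x_3 = -3, x_4 = 2

Row-reduce the augmented matrix:
R1 ← R1 / (-6).
R2 ← R2 − 5·R1.
R3 ← R3 + 4·R1.
R4 ← R4 − 4·R1.
R2 ← R2 / (23/6).
R1 ← R1 + 1/6·R2.
R3 ← R3 − 4/3·R2.
R4 ← R4 + 16/3·R2.
R3 ← R3 / (-10/23).
R1 ← R1 + 16/23·R3.
R2 ← R2 + 4/23·R3.
R4 ← R4 + 6/23·R3.
R4 ← R4 / (-93/5).
R1 ← R1 + 73/5·R4.
R2 ← R2 + 22/5·R4.
R3 ← R3 + 223/10·R4.
Reading off the reduced rows gives x_1 = -5, x_2 = -3, x_3 = -3, x_4 = 2.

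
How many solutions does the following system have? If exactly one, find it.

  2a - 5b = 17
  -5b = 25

a = -4, b = -5

Row-reduce the augmented matrix:
R1 ← R1 / (2).
R2 ← R2 / (-5).
R1 ← R1 + 5/2·R2.
Reading off the reduced rows gives a = -4, b = -5.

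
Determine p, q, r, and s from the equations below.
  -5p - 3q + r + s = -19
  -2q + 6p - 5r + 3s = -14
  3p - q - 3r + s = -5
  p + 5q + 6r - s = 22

Row-reduce the augmented matrix:
R1 ← R1 / (-5).
R2 ← R2 − 6·R1.
R3 ← R3 − 3·R1.
R4 ← R4 − 1·R1.
R2 ← R2 / (-28/5).
R1 ← R1 − 3/5·R2.
R3 ← R3 + 14/5·R2.
R4 ← R4 − 22/5·R2.
R3 ← R3 / (-1/2).
R1 ← R1 + 17/28·R3.
R2 ← R2 − 19/28·R3.
R4 ← R4 − 45/14·R3.
R4 ← R4 / (-5/7).
R1 ← R1 − 6/7·R4.
R2 ← R2 + 10/7·R4.
R3 ← R3 − 1·R4.
Reading off the reduced rows gives p = 0, q = 5, r = -1, s = -3.

p = 0, q = 5, r = -1, s = -3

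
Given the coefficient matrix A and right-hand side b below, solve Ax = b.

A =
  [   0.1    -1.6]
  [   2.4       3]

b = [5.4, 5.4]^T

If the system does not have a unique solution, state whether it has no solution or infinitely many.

Row-reduce the augmented matrix:
R1 ← R1 / (1/10).
R2 ← R2 − 12/5·R1.
R2 ← R2 / (207/5).
R1 ← R1 + 16·R2.
Reading off the reduced rows gives x_1 = 6, x_2 = -3.

x_1 = 6, x_2 = -3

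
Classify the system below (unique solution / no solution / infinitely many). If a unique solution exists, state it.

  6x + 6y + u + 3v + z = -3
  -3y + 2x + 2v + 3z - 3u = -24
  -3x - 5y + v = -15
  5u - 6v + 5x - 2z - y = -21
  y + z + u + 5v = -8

x = -4, y = 5, z = -1, u = -2, v = -2

Row-reduce the augmented matrix:
R1 ← R1 / (6).
R2 ← R2 − 2·R1.
R3 ← R3 + 3·R1.
R4 ← R4 − 5·R1.
R2 ← R2 / (-5).
R1 ← R1 − 1·R2.
R3 ← R3 + 2·R2.
R4 ← R4 + 6·R2.
R5 ← R5 − 1·R2.
R3 ← R3 / (-17/30).
R1 ← R1 − 7/10·R3.
R2 ← R2 + 8/15·R3.
R4 ← R4 + 181/30·R3.
R5 ← R5 − 23/15·R3.
R4 ← R4 / (-193/17).
R1 ← R1 − 30/17·R4.
R2 ← R2 + 18/17·R4.
R3 ← R3 + 55/17·R4.
R5 ← R5 − 90/17·R4.
R5 ← R5 / (-785/193).
R1 ← R1 + 326/193·R5.
R2 ← R2 − 157/193·R5.
R3 ← R3 − 1048/193·R5.
R4 ← R4 − 545/193·R5.
Reading off the reduced rows gives x = -4, y = 5, z = -1, u = -2, v = -2.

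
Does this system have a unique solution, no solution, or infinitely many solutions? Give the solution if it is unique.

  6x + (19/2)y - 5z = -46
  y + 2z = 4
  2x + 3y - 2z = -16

infinitely many solutions

Row-reduce:
R1 ← R1 / (6).
R3 ← R3 − 2·R1.
R1 ← R1 − 19/12·R2.
R3 ← R3 + 1/6·R2.
Rank is 2 with 3 unknowns, leaving z free.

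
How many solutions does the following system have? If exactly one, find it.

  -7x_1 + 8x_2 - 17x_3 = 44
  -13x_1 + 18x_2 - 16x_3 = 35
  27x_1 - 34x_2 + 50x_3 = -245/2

no solution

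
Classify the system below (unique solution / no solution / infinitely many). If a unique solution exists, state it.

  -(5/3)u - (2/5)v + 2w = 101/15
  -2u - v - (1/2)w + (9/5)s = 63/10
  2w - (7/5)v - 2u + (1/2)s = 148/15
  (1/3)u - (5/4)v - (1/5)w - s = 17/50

Row-reduce the augmented matrix:
R1 ← R1 / (-5/3).
R2 ← R2 + 2·R1.
R3 ← R3 + 2·R1.
R4 ← R4 − 1/3·R1.
R2 ← R2 / (-13/25).
R1 ← R1 − 6/25·R2.
R3 ← R3 + 23/25·R2.
R4 ← R4 + 133/100·R2.
R3 ← R3 / (123/26).
R1 ← R1 + 33/13·R3.
R2 ← R2 − 145/26·R3.
R4 ← R4 − 3961/520·R3.
R4 ← R4 / (-31517/24600).
R1 ← R1 + 25/41·R4.
R2 ← R2 + 73/246·R4.
R3 ← R3 + 349/615·R4.
Reading off the reduced rows gives u = -7/5, v = -2, w = 9/5, s = 4/3.

u = -7/5, v = -2, w = 9/5, s = 4/3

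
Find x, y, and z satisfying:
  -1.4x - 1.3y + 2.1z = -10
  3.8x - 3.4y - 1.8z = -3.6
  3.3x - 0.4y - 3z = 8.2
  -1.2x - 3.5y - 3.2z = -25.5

x = 4, y = 5, z = 1

Row-reduce the augmented matrix:
R1 ← R1 / (-7/5).
R2 ← R2 − 19/5·R1.
R3 ← R3 − 33/10·R1.
R4 ← R4 + 6/5·R1.
R2 ← R2 / (-97/14).
R1 ← R1 − 13/14·R2.
R3 ← R3 + 97/28·R2.
R4 ← R4 + 167/70·R2.
Swap R3 and R4.
R3 ← R3 / (-30763/4850).
R1 ← R1 + 474/485·R3.
R2 ← R2 + 273/485·R3.
R4 reduces to 0 = 0, so the extra equation is consistent.
Reading off the reduced rows gives x = 4, y = 5, z = 1.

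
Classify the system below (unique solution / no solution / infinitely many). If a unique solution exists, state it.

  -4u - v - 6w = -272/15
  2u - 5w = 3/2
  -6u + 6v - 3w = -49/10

u = 11/4, v = 7/3, w = 4/5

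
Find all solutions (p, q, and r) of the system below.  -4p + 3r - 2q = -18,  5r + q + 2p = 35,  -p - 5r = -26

Row-reduce the augmented matrix:
R1 ← R1 / (-4).
R2 ← R2 − 2·R1.
R3 ← R3 + 1·R1.
Swap R2 and R3.
R2 ← R2 / (1/2).
R1 ← R1 − 1/2·R2.
R3 ← R3 / (13/2).
R1 ← R1 − 5·R3.
R2 ← R2 + 23/2·R3.
Reading off the reduced rows gives p = 6, q = 3, r = 4.

p = 6, q = 3, r = 4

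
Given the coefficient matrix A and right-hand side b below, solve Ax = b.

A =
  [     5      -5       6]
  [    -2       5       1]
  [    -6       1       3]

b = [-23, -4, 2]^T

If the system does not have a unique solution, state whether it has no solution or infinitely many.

Row-reduce the augmented matrix:
R1 ← R1 / (5).
R2 ← R2 + 2·R1.
R3 ← R3 + 6·R1.
R2 ← R2 / (3).
R1 ← R1 + 1·R2.
R3 ← R3 + 5·R2.
R3 ← R3 / (238/15).
R1 ← R1 − 7/3·R3.
R2 ← R2 − 17/15·R3.
Reading off the reduced rows gives x_1 = -2, x_2 = -1, x_3 = -3.

x_1 = -2, x_2 = -1, x_3 = -3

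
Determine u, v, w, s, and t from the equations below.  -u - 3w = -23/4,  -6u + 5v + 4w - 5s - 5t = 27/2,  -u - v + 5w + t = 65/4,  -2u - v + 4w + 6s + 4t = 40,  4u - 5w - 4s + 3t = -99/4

u = -5/2, v = 3, w = 11/4, s = 5/2, t = 3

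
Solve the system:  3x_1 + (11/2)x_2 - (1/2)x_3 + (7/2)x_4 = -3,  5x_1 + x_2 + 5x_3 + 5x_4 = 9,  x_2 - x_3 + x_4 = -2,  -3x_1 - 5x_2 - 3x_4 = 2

Row-reduce:
R1 ← R1 / (3).
R2 ← R2 − 5·R1.
R4 ← R4 + 3·R1.
R2 ← R2 / (-49/6).
R1 ← R1 − 11/6·R2.
R3 ← R3 − 1·R2.
R4 ← R4 − 1/2·R2.
R3 ← R3 / (-2/7).
R1 ← R1 − 8/7·R3.
R2 ← R2 + 5/7·R3.
R4 ← R4 + 1/7·R3.
Rank is 3 with 4 unknowns, leaving x_4 free.

infinitely many solutions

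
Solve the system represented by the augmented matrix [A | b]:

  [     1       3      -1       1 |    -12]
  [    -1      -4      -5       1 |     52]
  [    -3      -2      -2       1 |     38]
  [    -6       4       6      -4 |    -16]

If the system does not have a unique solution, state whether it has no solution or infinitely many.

Row-reduce the augmented matrix:
R2 ← R2 + 1·R1.
R3 ← R3 + 3·R1.
R4 ← R4 + 6·R1.
R2 ← R2 / (-1).
R1 ← R1 − 3·R2.
R3 ← R3 − 7·R2.
R4 ← R4 − 22·R2.
R3 ← R3 / (-47).
R1 ← R1 + 19·R3.
R2 ← R2 − 6·R3.
R4 ← R4 + 132·R3.
R4 ← R4 / (-214/47).
R1 ← R1 + 13/47·R4.
R2 ← R2 − 14/47·R4.
R3 ← R3 + 18/47·R4.
Reading off the reduced rows gives x_1 = -6, x_2 = -4, x_3 = -6, x_4 = 0.

x_1 = -6, x_2 = -4, x_3 = -6, x_4 = 0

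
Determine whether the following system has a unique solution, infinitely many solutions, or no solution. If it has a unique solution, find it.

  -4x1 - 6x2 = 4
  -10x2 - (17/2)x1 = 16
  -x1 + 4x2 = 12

no solution

Row-reduce:
R1 ← R1 / (-4).
R2 ← R2 + 17/2·R1.
R3 ← R3 + 1·R1.
R2 ← R2 / (11/4).
R1 ← R1 − 3/2·R2.
R3 ← R3 − 11/2·R2.
Row 3 reduces to 0 = -4, a contradiction. The system is inconsistent.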